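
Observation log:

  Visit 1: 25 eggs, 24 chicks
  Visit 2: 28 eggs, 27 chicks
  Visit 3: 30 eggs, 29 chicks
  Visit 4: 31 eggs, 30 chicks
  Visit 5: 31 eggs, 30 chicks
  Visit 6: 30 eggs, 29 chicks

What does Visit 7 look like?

28 eggs, 27 chicks

Eggs: differences are 3, 2, 1, … (decreasing by 1 each time); 25, 28, 30, 31, 31, 30 → 28.
For the chicks, always 1 less than the eggs: 24, 27, 29, 30, 30, 29 → 27.
Putting it together: 28 eggs, 27 chicks.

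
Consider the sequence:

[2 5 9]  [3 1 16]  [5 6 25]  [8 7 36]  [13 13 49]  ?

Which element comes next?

[21 20 64]

First value: 2, 3, 5, 8, 13 → 21 (each term is the sum of the two before it).
Second value: each term is the sum of the two before it, so 5, 1, 6, 7, 13 → 20.
Third value: 9, 16, 25, 36, 49 → 64 (perfect squares: 3², 4², 5², …).
Putting it together: [21 20 64].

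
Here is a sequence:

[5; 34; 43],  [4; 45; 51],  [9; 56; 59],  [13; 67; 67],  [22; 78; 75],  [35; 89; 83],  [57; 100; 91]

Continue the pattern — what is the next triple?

For the first component, each term is the sum of the two before it: 5, 4, 9, 13, 22, 35, 57 → 92.
Second component: +11 each step, so 34, 45, 56, 67, 78, 89, 100 → 111.
Third component goes 43, 51, 59, 67, 75, 83, 91 → 99 (+8 each step).
Combining the parts gives [92; 111; 99].

[92; 111; 99]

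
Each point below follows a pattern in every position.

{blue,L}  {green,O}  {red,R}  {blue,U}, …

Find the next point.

Colour goes blue, green, red, blue → green (repeats blue → green → red).
Letter — letters move forward 3 places in the alphabet: L, O, R, U → X.
Putting it together: {green,X}.

{green,X}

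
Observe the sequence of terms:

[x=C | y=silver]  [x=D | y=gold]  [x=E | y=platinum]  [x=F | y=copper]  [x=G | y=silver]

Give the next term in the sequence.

[x=H | y=gold]

X — letters move forward 1 place in the alphabet: C, D, E, F, G → H.
Y goes silver, gold, platinum, copper, silver → gold (repeats silver → gold → platinum → copper).
Putting it together: [x=H | y=gold].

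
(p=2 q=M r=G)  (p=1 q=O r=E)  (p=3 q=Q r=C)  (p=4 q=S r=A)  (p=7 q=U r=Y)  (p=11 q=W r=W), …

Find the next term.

P — each term is the sum of the two before it: 2, 1, 3, 4, 7, 11 → 18.
Q goes M, O, Q, S, U, W → Y (letters move forward 2 places in the alphabet).
R goes G, E, C, A, Y, W → U (letters move back 2 places in the alphabet, wrapping A→Z).
Combining the parts gives (p=18 q=Y r=U).

(p=18 q=Y r=U)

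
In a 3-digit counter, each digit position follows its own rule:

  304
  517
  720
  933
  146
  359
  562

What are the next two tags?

First digit goes 3, 5, 7, 9, 1, 3, 5 → 7 → 9 (+2 each step, mod 10).
Second digit goes 0, 1, 2, 3, 4, 5, 6 → 7 → 8 (+1 each step, mod 10).
Third digit: +3 each step, mod 10, so 4, 7, 0, 3, 6, 9, 2 → 5 → 8.
So the next two tags are 775 and 988.

775 then 988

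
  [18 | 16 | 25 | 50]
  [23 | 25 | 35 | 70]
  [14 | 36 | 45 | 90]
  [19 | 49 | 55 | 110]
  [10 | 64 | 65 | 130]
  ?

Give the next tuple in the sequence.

First entry: alternating steps +5, −9, +5, −9, …, so 18, 23, 14, 19, 10 → 15.
For the second entry, perfect squares: 4², 5², 6², …: 16, 25, 36, 49, 64 → 81.
Third entry goes 25, 35, 45, 55, 65 → 75 (+10 each step).
Fourth entry goes 50, 70, 90, 110, 130 → 150 (always 2 × the third entry).
Combining the parts gives [15 | 81 | 75 | 150].

[15 | 81 | 75 | 150]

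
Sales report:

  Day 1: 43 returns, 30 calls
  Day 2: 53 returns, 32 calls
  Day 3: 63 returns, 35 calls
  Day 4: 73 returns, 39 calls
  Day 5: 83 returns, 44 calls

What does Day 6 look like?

Returns goes 43, 53, 63, 73, 83 → 93 (+10 each step).
Calls: 30, 32, 35, 39, 44 → 50 (differences are 2, 3, 4, … (increasing by 1 each time)).
So the next line is 93 returns, 50 calls.

93 returns, 50 calls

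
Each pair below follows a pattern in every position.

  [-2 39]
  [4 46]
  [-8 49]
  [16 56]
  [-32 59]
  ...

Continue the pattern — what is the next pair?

First slot goes -2, 4, -8, 16, -32 → 64 (×(-2) each step).
Second slot: alternating steps +7, +3, +7, +3, …; 39, 46, 49, 56, 59 → 66.
So the next pair is [64 66].

[64 66]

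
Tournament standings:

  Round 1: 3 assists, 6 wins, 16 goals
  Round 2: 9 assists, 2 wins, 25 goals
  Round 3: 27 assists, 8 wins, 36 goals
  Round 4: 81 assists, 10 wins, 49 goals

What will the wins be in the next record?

18

Wins — each term is the sum of the two before it: 6, 2, 8, 10 → 18.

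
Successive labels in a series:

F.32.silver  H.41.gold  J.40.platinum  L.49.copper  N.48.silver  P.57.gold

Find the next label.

Letter: F, H, J, L, N, P → R (letters move forward 2 places in the alphabet).
Second component: 32, 41, 40, 49, 48, 57 → 56 (alternating steps +9, −1, +9, −1, …).
Metal — repeats silver → gold → platinum → copper: silver, gold, platinum, copper, silver, gold → platinum.
Combining the parts gives R.56.platinum.

R.56.platinum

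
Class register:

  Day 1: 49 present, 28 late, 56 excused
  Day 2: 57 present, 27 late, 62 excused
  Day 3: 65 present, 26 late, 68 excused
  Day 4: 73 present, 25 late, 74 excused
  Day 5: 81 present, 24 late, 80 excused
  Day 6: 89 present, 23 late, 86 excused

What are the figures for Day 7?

Present: 49, 57, 65, 73, 81, 89 → 97 (+8 each step).
Late goes 28, 27, 26, 25, 24, 23 → 22 (−1 each step).
Excused: 56, 62, 68, 74, 80, 86 → 92 (+6 each step).
Putting it together: 97 present, 22 late, 92 excused.

97 present, 22 late, 92 excused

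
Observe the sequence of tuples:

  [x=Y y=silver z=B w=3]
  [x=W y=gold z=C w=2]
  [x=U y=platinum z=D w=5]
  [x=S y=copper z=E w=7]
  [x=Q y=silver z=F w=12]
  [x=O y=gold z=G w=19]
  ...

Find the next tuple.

X goes Y, W, U, S, Q, O → M (letters move back 2 places in the alphabet).
Y goes silver, gold, platinum, copper, silver, gold → platinum (repeats silver → gold → platinum → copper).
Z: letters move forward 1 place in the alphabet; B, C, D, E, F, G → H.
W: each term is the sum of the two before it; 3, 2, 5, 7, 12, 19 → 31.
Putting it together: [x=M y=platinum z=H w=31].

[x=M y=platinum z=H w=31]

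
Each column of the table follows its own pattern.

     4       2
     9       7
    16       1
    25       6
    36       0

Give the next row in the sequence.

49  5

First component: 4, 9, 16, 25, 36 → 49 (perfect squares: 2², 3², 4², …).
For the second component, alternating steps +5, −6, +5, −6, …: 2, 7, 1, 6, 0 → 5.
So the next row is 49  5.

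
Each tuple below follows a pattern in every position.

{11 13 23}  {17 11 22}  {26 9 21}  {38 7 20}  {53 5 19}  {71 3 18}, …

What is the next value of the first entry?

First entry goes 11, 17, 26, 38, 53, 71 → 92 (differences are 6, 9, 12, … (increasing by 3 each time)).

92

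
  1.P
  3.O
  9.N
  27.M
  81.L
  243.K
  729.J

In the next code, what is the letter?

For the letter, letters move back 1 place in the alphabet: P, O, N, M, L, K, J → I.

I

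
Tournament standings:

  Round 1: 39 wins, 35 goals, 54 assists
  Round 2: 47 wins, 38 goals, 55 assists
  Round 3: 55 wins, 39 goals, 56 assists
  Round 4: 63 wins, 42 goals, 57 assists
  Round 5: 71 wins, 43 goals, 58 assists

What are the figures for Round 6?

79 wins, 46 goals, 59 assists

Wins goes 39, 47, 55, 63, 71 → 79 (+8 each step).
Goals goes 35, 38, 39, 42, 43 → 46 (alternating steps +3, +1, +3, +1, …).
For the assists, +1 each step: 54, 55, 56, 57, 58 → 59.
So the next line is 79 wins, 46 goals, 59 assists.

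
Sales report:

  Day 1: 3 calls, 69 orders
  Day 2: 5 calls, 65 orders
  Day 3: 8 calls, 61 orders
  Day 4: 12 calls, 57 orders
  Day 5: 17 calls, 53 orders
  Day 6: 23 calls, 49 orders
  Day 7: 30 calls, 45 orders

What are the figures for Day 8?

Calls — differences are 2, 3, 4, … (increasing by 1 each time): 3, 5, 8, 12, 17, 23, 30 → 38.
Orders — −4 each step: 69, 65, 61, 57, 53, 49, 45 → 41.
Combining the parts gives 38 calls, 41 orders.

38 calls, 41 orders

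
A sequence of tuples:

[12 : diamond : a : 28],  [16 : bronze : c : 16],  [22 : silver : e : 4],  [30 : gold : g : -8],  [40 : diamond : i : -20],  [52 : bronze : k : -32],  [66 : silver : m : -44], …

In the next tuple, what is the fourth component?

-56

Fourth component goes 28, 16, 4, -8, -20, -32, -44 → -56 (−12 each step).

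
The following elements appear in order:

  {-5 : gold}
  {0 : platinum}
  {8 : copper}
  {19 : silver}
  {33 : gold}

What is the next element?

{50 : platinum}

For the first value, differences are 5, 8, 11, … (increasing by 3 each time): -5, 0, 8, 19, 33 → 50.
Metal: repeats gold → platinum → copper → silver; gold, platinum, copper, silver, gold → platinum.
Putting it together: {50 : platinum}.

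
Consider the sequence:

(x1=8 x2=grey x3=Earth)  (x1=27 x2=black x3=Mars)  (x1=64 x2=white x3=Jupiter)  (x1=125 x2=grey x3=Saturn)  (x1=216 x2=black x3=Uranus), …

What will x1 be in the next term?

343

X1 goes 8, 27, 64, 125, 216 → 343 (perfect cubes: 2³, 3³, 4³, …).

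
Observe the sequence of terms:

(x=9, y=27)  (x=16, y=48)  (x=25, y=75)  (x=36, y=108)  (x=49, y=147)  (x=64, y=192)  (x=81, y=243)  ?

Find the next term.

X — perfect squares: 3², 4², 5², …: 9, 16, 25, 36, 49, 64, 81 → 100.
Y goes 27, 48, 75, 108, 147, 192, 243 → 300 (always 3 × the x).
Putting it together: (x=100, y=300).

(x=100, y=300)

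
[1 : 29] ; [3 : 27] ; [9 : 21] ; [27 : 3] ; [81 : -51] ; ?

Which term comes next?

[243 : -213]

First component goes 1, 3, 9, 27, 81 → 243 (×3 each step).
Second component: together with the first component always sums to 30, so 29, 27, 21, 3, -51 → -213.
Putting it together: [243 : -213].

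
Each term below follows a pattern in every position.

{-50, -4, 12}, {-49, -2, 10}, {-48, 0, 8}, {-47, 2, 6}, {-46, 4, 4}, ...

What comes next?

First slot: -50, -49, -48, -47, -46 → -45 (+1 each step).
Second slot: +2 each step; -4, -2, 0, 2, 4 → 6.
Third slot: together with the second slot always sums to 8, so 12, 10, 8, 6, 4 → 2.
So the next term is {-45, 6, 2}.

{-45, 6, 2}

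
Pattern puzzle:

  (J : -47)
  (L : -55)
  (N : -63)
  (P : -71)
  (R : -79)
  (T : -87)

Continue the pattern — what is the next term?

Letter: letters move forward 2 places in the alphabet, so J, L, N, P, R, T → V.
For the second component, −8 each step: -47, -55, -63, -71, -79, -87 → -95.
So the next term is (V : -95).

(V : -95)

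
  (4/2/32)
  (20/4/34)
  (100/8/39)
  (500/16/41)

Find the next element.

First part — ×5 each step: 4, 20, 100, 500 → 2500.
Second part — ×2 each step: 2, 4, 8, 16 → 32.
For the third part, alternating steps +2, +5, +2, +5, …: 32, 34, 39, 41 → 46.
Putting it together: (2500/32/46).

(2500/32/46)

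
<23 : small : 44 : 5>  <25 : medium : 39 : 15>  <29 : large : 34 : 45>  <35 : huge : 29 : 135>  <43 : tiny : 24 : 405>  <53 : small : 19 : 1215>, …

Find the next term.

<65 : medium : 14 : 3645>

First component — differences are 2, 4, 6, … (increasing by 2 each time): 23, 25, 29, 35, 43, 53 → 65.
Size goes small, medium, large, huge, tiny, small → medium (repeats small → medium → large → huge → tiny).
Third component goes 44, 39, 34, 29, 24, 19 → 14 (−5 each step).
Fourth component goes 5, 15, 45, 135, 405, 1215 → 3645 (×3 each step).
Putting it together: <65 : medium : 14 : 3645>.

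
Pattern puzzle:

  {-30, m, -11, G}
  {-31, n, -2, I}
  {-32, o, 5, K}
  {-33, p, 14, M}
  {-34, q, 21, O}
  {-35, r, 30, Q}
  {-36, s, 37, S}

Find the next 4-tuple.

First component goes -30, -31, -32, -33, -34, -35, -36 → -37 (−1 each step).
First letter — letters move forward 1 place in the alphabet: m, n, o, p, q, r, s → t.
Third component: alternating steps +9, +7, +9, +7, …, so -11, -2, 5, 14, 21, 30, 37 → 46.
Second letter: letters move forward 2 places in the alphabet; G, I, K, M, O, Q, S → U.
Combining the parts gives {-37, t, 46, U}.

{-37, t, 46, U}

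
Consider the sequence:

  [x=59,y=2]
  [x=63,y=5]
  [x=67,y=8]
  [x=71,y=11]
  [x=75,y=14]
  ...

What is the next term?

X — +4 each step: 59, 63, 67, 71, 75 → 79.
Y: +3 each step, so 2, 5, 8, 11, 14 → 17.
Putting it together: [x=79,y=17].

[x=79,y=17]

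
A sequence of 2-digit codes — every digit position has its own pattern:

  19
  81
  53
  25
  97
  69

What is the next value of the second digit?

1

Second digit — +2 each step, mod 10: 9, 1, 3, 5, 7, 9 → 1.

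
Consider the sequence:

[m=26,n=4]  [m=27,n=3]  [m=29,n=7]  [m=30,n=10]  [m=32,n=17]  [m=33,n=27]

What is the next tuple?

[m=35,n=44]

M: alternating steps +1, +2, +1, +2, …; 26, 27, 29, 30, 32, 33 → 35.
N: each term is the sum of the two before it; 4, 3, 7, 10, 17, 27 → 44.
Putting it together: [m=35,n=44].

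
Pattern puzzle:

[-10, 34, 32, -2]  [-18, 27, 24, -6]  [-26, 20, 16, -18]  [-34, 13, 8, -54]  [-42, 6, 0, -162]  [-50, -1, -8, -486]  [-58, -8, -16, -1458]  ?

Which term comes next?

[-66, -15, -24, -4374]

First entry: -10, -18, -26, -34, -42, -50, -58 → -66 (−8 each step).
Second entry: 34, 27, 20, 13, 6, -1, -8 → -15 (−7 each step).
Third entry goes 32, 24, 16, 8, 0, -8, -16 → -24 (−8 each step).
Fourth entry: ×3 each step; -2, -6, -18, -54, -162, -486, -1458 → -4374.
So the next term is [-66, -15, -24, -4374].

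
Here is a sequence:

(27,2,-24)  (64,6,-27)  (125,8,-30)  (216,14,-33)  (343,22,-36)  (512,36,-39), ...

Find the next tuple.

(729,58,-42)

First component: perfect cubes: 3³, 4³, 5³, …, so 27, 64, 125, 216, 343, 512 → 729.
Second component: each term is the sum of the two before it; 2, 6, 8, 14, 22, 36 → 58.
For the third component, −3 each step: -24, -27, -30, -33, -36, -39 → -42.
So the next tuple is (729,58,-42).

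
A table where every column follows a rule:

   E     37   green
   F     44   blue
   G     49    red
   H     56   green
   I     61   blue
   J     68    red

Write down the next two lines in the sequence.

Letter: E, F, G, H, I, J → K → L (letters move forward 1 place in the alphabet).
Second component goes 37, 44, 49, 56, 61, 68 → 73 → 80 (alternating steps +7, +5, +7, +5, …).
For the colour, repeats green → blue → red: green, blue, red, green, blue, red → green → blue.
Putting the parts together: K  73  green and then L  80  blue.

K  73  green; L  80  blue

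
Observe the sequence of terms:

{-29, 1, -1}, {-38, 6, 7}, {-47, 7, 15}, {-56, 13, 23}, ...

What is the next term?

{-65, 20, 31}

First value: −9 each step; -29, -38, -47, -56 → -65.
Second value: each term is the sum of the two before it, so 1, 6, 7, 13 → 20.
Third value: -1, 7, 15, 23 → 31 (+8 each step).
Combining the parts gives {-65, 20, 31}.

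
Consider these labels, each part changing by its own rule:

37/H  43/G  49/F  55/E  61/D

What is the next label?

67/C

First component: 37, 43, 49, 55, 61 → 67 (+6 each step).
Letter: letters move back 1 place in the alphabet, so H, G, F, E, D → C.
Combining the parts gives 67/C.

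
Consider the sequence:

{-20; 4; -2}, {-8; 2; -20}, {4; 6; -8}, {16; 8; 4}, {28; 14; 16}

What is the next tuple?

First part: -20, -8, 4, 16, 28 → 40 (+12 each step).
Second part — each term is the sum of the two before it: 4, 2, 6, 8, 14 → 22.
Third part: always the previous value of the first part; -2, -20, -8, 4, 16 → 28.
So the next tuple is {40; 22; 28}.

{40; 22; 28}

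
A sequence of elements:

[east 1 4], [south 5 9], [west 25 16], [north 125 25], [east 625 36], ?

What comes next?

For the direction, repeats east → south → west → north: east, south, west, north, east → south.
For the second part, ×5 each step: 1, 5, 25, 125, 625 → 3125.
For the third part, differences are 5, 7, 9, … (increasing by 2 each time): 4, 9, 16, 25, 36 → 49.
Putting it together: [south 3125 49].

[south 3125 49]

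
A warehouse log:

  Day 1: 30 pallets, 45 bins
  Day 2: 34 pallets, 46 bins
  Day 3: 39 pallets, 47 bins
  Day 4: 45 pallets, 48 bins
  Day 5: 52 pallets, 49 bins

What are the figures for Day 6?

Pallets: differences are 4, 5, 6, … (increasing by 1 each time); 30, 34, 39, 45, 52 → 60.
Bins — +1 each step: 45, 46, 47, 48, 49 → 50.
Combining the parts gives 60 pallets, 50 bins.

60 pallets, 50 bins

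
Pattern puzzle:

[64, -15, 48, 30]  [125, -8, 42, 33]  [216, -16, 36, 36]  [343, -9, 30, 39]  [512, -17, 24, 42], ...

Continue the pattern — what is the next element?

[729, -10, 18, 45]

First value: 64, 125, 216, 343, 512 → 729 (perfect cubes: 4³, 5³, 6³, …).
Second value goes -15, -8, -16, -9, -17 → -10 (alternating steps +7, −8, +7, −8, …).
Third value: 48, 42, 36, 30, 24 → 18 (−6 each step).
For the fourth value, +3 each step: 30, 33, 36, 39, 42 → 45.
Combining the parts gives [729, -10, 18, 45].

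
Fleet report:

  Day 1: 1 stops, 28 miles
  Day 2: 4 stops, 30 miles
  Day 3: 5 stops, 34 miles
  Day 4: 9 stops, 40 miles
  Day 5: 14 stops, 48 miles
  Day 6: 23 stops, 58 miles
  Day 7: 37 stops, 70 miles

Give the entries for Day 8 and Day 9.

Stops — each term is the sum of the two before it: 1, 4, 5, 9, 14, 23, 37 → 60 → 97.
Miles — differences are 2, 4, 6, … (increasing by 2 each time): 28, 30, 34, 40, 48, 58, 70 → 84 → 100.
Putting the parts together: 60 stops, 84 miles and then 97 stops, 100 miles.

60 stops, 84 miles; 97 stops, 100 miles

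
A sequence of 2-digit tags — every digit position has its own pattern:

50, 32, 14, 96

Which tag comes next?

First digit — −2 each step, mod 10: 5, 3, 1, 9 → 7.
Second digit: +2 each step, mod 10; 0, 2, 4, 6 → 8.
So the next tag is 78.

78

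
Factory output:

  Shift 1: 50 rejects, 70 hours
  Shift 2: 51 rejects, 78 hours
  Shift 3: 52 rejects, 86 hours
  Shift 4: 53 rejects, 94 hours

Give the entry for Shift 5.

Rejects goes 50, 51, 52, 53 → 54 (+1 each step).
Hours — +8 each step: 70, 78, 86, 94 → 102.
So the next record is 54 rejects, 102 hours.

54 rejects, 102 hours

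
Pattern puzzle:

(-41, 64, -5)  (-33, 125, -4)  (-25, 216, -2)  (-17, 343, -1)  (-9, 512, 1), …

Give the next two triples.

For the first part, +8 each step: -41, -33, -25, -17, -9 → -1 → 7.
Second part goes 64, 125, 216, 343, 512 → 729 → 1000 (perfect cubes: 4³, 5³, 6³, …).
Third part: -5, -4, -2, -1, 1 → 2 → 4 (alternating steps +1, +2, +1, +2, …).
Putting the parts together: (-1, 729, 2) and then (7, 1000, 4).

(-1, 729, 2), (7, 1000, 4)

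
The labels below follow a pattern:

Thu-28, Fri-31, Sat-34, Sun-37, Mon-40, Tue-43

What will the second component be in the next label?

46

Second component goes 28, 31, 34, 37, 40, 43 → 46 (+3 each step).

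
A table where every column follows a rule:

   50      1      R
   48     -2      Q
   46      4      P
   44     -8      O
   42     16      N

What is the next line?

40  -32  M

For the first component, −2 each step: 50, 48, 46, 44, 42 → 40.
For the second component, ×(-2) each step: 1, -2, 4, -8, 16 → -32.
Letter: letters move back 1 place in the alphabet, so R, Q, P, O, N → M.
Combining the parts gives 40  -32  M.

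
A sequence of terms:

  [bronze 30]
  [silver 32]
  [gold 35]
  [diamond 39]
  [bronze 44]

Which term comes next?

Rank goes bronze, silver, gold, diamond, bronze → silver (repeats bronze → silver → gold → diamond).
Second coordinate: 30, 32, 35, 39, 44 → 50 (differences are 2, 3, 4, … (increasing by 1 each time)).
Combining the parts gives [silver 50].

[silver 50]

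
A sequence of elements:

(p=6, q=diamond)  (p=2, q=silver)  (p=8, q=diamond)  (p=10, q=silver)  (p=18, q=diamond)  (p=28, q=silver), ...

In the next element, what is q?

diamond

Q: alternates diamond ↔ silver; diamond, silver, diamond, silver, diamond, silver → diamond.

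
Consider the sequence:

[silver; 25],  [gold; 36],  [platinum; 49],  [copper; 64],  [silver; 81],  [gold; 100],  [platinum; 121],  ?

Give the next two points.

Metal: silver, gold, platinum, copper, silver, gold, platinum → copper → silver (repeats silver → gold → platinum → copper).
Second component: perfect squares: 5², 6², 7², …, so 25, 36, 49, 64, 81, 100, 121 → 144 → 169.
Putting the parts together: [copper; 144] and then [silver; 169].

[copper; 144], [silver; 169]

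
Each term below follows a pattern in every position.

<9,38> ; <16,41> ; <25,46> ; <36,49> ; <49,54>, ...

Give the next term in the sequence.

First value — perfect squares: 3², 4², 5², …: 9, 16, 25, 36, 49 → 64.
Second value: 38, 41, 46, 49, 54 → 57 (alternating steps +3, +5, +3, +5, …).
So the next term is <64,57>.

<64,57>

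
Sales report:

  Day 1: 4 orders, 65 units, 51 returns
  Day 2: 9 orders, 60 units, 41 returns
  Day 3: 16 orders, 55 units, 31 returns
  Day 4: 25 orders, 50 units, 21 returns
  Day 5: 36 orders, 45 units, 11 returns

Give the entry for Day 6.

49 orders, 40 units, 1 returns

Orders: perfect squares: 2², 3², 4², …, so 4, 9, 16, 25, 36 → 49.
Units: −5 each step, so 65, 60, 55, 50, 45 → 40.
Returns — −10 each step: 51, 41, 31, 21, 11 → 1.
Putting it together: 49 orders, 40 units, 1 returns.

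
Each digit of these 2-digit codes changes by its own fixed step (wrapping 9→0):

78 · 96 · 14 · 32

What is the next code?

First digit: 7, 9, 1, 3 → 5 (+2 each step, mod 10).
Second digit — −2 each step, mod 10: 8, 6, 4, 2 → 0.
Combining the parts gives 50.

50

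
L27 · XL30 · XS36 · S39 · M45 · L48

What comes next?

XL54

Size — repeats L → XL → XS → S → M: L, XL, XS, S, M, L → XL.
Second component — alternating steps +3, +6, +3, +6, …: 27, 30, 36, 39, 45, 48 → 54.
So the next token is XL54.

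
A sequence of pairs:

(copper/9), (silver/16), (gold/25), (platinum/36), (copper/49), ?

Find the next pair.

(silver/64)

For the metal, repeats copper → silver → gold → platinum: copper, silver, gold, platinum, copper → silver.
Second component: perfect squares: 3², 4², 5², …; 9, 16, 25, 36, 49 → 64.
So the next pair is (silver/64).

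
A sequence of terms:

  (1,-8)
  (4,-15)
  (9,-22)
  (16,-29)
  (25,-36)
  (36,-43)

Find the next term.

For the first slot, perfect squares: 1², 2², 3², …: 1, 4, 9, 16, 25, 36 → 49.
Second slot — −7 each step: -8, -15, -22, -29, -36, -43 → -50.
Putting it together: (49,-50).

(49,-50)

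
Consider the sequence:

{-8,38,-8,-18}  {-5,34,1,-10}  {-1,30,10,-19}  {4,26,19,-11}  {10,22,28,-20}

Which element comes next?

{17,18,37,-12}

First part goes -8, -5, -1, 4, 10 → 17 (differences are 3, 4, 5, … (increasing by 1 each time)).
Second part: −4 each step; 38, 34, 30, 26, 22 → 18.
Third part: -8, 1, 10, 19, 28 → 37 (+9 each step).
Fourth part goes -18, -10, -19, -11, -20 → -12 (alternating steps +8, −9, +8, −9, …).
Putting it together: {17,18,37,-12}.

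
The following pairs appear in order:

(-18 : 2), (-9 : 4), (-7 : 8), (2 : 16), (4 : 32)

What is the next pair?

First coordinate: alternating steps +9, +2, +9, +2, …, so -18, -9, -7, 2, 4 → 13.
Second coordinate: ×2 each step, so 2, 4, 8, 16, 32 → 64.
Putting it together: (13 : 64).

(13 : 64)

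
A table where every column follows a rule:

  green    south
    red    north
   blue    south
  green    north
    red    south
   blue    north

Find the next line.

green  south

For the colour, repeats green → red → blue: green, red, blue, green, red, blue → green.
Direction: alternates south ↔ north, so south, north, south, north, south, north → south.
So the next line is green  south.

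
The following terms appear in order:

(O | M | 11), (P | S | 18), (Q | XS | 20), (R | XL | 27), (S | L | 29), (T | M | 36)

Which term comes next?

(U | S | 38)

Letter goes O, P, Q, R, S, T → U (letters move forward 1 place in the alphabet).
Size: M, S, XS, XL, L, M → S (repeats M → S → XS → XL → L).
Third coordinate: 11, 18, 20, 27, 29, 36 → 38 (alternating steps +7, +2, +7, +2, …).
Putting it together: (U | S | 38).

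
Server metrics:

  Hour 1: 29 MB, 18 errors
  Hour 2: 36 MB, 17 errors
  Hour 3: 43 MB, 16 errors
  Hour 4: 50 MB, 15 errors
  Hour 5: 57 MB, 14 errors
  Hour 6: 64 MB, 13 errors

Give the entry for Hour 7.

MB: +7 each step; 29, 36, 43, 50, 57, 64 → 71.
Errors — −1 each step: 18, 17, 16, 15, 14, 13 → 12.
Combining the parts gives 71 MB, 12 errors.

71 MB, 12 errors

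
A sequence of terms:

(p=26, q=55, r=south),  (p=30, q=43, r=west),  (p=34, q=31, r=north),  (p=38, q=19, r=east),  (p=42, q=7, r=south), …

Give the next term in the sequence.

P — +4 each step: 26, 30, 34, 38, 42 → 46.
For the q, −12 each step: 55, 43, 31, 19, 7 → -5.
R: south, west, north, east, south → west (repeats south → west → north → east).
Putting it together: (p=46, q=-5, r=west).

(p=46, q=-5, r=west)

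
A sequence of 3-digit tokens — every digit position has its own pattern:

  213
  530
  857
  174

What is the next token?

First digit: +3 each step, mod 10; 2, 5, 8, 1 → 4.
Second digit — +2 each step, mod 10: 1, 3, 5, 7 → 9.
For the third digit, −3 each step, mod 10: 3, 0, 7, 4 → 1.
Putting it together: 491.

491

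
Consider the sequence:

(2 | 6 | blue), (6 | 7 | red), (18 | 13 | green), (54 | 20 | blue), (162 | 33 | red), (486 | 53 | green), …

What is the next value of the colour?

blue

First value — ×3 each step: 2, 6, 18, 54, 162, 486 → 1458.
For the second value, each term is the sum of the two before it: 6, 7, 13, 20, 33, 53 → 86.
For the colour, repeats blue → red → green: blue, red, green, blue, red, green → blue.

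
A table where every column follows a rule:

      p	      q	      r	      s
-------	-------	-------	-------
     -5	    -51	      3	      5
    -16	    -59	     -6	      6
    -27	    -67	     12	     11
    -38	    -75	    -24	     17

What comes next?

-49  -83  48  28

Column p goes -5, -16, -27, -38 → -49 (−11 each step).
For the column q, −8 each step: -51, -59, -67, -75 → -83.
Column r: ×(-2) each step, so 3, -6, 12, -24 → 48.
Column s goes 5, 6, 11, 17 → 28 (each term is the sum of the two before it).
So the next line is -49  -83  48  28.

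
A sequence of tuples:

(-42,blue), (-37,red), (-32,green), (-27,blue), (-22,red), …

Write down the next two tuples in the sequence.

(-17,green), (-12,blue)

First entry goes -42, -37, -32, -27, -22 → -17 → -12 (+5 each step).
Colour — repeats blue → red → green: blue, red, green, blue, red → green → blue.
Putting the parts together: (-17,green) and then (-12,blue).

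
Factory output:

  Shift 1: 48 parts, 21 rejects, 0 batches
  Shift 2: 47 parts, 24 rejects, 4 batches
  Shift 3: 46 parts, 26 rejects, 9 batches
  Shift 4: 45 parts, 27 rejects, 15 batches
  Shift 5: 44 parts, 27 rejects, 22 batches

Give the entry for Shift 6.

43 parts, 26 rejects, 30 batches

Parts: −1 each step; 48, 47, 46, 45, 44 → 43.
Rejects goes 21, 24, 26, 27, 27 → 26 (differences are 3, 2, 1, … (decreasing by 1 each time)).
Batches goes 0, 4, 9, 15, 22 → 30 (differences are 4, 5, 6, … (increasing by 1 each time)).
Combining the parts gives 43 parts, 26 rejects, 30 batches.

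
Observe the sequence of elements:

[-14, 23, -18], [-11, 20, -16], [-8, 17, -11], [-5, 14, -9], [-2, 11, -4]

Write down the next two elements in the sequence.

First value: -14, -11, -8, -5, -2 → 1 → 4 (+3 each step).
Second value goes 23, 20, 17, 14, 11 → 8 → 5 (−3 each step).
Third value: alternating steps +2, +5, +2, +5, …; -18, -16, -11, -9, -4 → -2 → 3.
Putting the parts together: [1, 8, -2] and then [4, 5, 3].

[1, 8, -2], [4, 5, 3]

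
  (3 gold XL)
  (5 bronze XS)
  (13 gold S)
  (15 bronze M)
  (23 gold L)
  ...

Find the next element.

First coordinate: 3, 5, 13, 15, 23 → 25 (alternating steps +2, +8, +2, +8, …).
Rank — alternates gold ↔ bronze: gold, bronze, gold, bronze, gold → bronze.
For the size, runs through clothing sizes XS→XL: XL, XS, S, M, L → XL.
So the next element is (25 bronze XL).

(25 bronze XL)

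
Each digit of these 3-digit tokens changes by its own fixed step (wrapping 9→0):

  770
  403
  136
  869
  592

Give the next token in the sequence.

225

First digit: −3 each step, mod 10, so 7, 4, 1, 8, 5 → 2.
Second digit: +3 each step, mod 10; 7, 0, 3, 6, 9 → 2.
Third digit: 0, 3, 6, 9, 2 → 5 (+3 each step, mod 10).
So the next token is 225.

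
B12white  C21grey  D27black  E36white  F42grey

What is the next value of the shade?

Shade: repeats white → grey → black, so white, grey, black, white, grey → black.

black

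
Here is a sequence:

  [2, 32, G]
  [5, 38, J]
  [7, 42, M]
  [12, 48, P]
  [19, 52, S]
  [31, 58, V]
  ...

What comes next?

[50, 62, Y]

First slot: 2, 5, 7, 12, 19, 31 → 50 (each term is the sum of the two before it).
Second slot — alternating steps +6, +4, +6, +4, …: 32, 38, 42, 48, 52, 58 → 62.
Letter — letters move forward 3 places in the alphabet: G, J, M, P, S, V → Y.
Combining the parts gives [50, 62, Y].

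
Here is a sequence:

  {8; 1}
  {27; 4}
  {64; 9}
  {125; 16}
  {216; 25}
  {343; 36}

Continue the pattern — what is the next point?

First slot: 8, 27, 64, 125, 216, 343 → 512 (perfect cubes: 2³, 3³, 4³, …).
Second slot: 1, 4, 9, 16, 25, 36 → 49 (differences are 3, 5, 7, … (increasing by 2 each time)).
So the next point is {512; 49}.

{512; 49}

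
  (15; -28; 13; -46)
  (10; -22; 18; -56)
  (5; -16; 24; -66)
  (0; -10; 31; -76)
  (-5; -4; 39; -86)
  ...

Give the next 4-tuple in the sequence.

First coordinate — −5 each step: 15, 10, 5, 0, -5 → -10.
Second coordinate goes -28, -22, -16, -10, -4 → 2 (+6 each step).
For the third coordinate, differences are 5, 6, 7, … (increasing by 1 each time): 13, 18, 24, 31, 39 → 48.
Fourth coordinate: -46, -56, -66, -76, -86 → -96 (−10 each step).
So the next 4-tuple is (-10; 2; 48; -96).

(-10; 2; 48; -96)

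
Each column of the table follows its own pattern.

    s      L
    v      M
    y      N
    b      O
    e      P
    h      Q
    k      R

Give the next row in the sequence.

n  S

For the first letter, letters move forward 3 places in the alphabet, wrapping Z→A: s, v, y, b, e, h, k → n.
Second letter: letters move forward 1 place in the alphabet; L, M, N, O, P, Q, R → S.
So the next row is n  S.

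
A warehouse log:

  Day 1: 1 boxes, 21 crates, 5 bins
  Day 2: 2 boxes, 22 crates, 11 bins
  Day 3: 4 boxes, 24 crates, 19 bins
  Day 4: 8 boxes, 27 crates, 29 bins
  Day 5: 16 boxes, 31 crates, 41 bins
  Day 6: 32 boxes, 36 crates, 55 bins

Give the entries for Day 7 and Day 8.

For the boxes, ×2 each step: 1, 2, 4, 8, 16, 32 → 64 → 128.
Crates goes 21, 22, 24, 27, 31, 36 → 42 → 49 (differences are 1, 2, 3, … (increasing by 1 each time)).
For the bins, differences are 6, 8, 10, … (increasing by 2 each time): 5, 11, 19, 29, 41, 55 → 71 → 89.
So the next two records are 64 boxes, 42 crates, 71 bins and 128 boxes, 49 crates, 89 bins.

64 boxes, 42 crates, 71 bins; 128 boxes, 49 crates, 89 bins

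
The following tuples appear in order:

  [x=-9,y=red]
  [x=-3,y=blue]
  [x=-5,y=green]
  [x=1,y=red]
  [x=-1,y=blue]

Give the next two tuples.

[x=5,y=green], [x=3,y=red]

X — alternating steps +6, −2, +6, −2, …: -9, -3, -5, 1, -1 → 5 → 3.
Y: repeats red → blue → green, so red, blue, green, red, blue → green → red.
Putting the parts together: [x=5,y=green] and then [x=3,y=red].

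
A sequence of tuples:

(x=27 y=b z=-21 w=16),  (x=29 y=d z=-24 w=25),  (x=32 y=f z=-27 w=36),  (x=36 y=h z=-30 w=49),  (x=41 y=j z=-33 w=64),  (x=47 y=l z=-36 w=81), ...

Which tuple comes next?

X: 27, 29, 32, 36, 41, 47 → 54 (differences are 2, 3, 4, … (increasing by 1 each time)).
Y: letters move forward 2 places in the alphabet, so b, d, f, h, j, l → n.
Z goes -21, -24, -27, -30, -33, -36 → -39 (−3 each step).
W goes 16, 25, 36, 49, 64, 81 → 100 (perfect squares: 4², 5², 6², …).
Combining the parts gives (x=54 y=n z=-39 w=100).

(x=54 y=n z=-39 w=100)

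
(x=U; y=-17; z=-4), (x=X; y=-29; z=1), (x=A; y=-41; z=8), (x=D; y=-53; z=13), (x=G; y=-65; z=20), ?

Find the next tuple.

X: U, X, A, D, G → J (letters move forward 3 places in the alphabet, wrapping Z→A).
Y: -17, -29, -41, -53, -65 → -77 (−12 each step).
For the z, alternating steps +5, +7, +5, +7, …: -4, 1, 8, 13, 20 → 25.
Putting it together: (x=J; y=-77; z=25).

(x=J; y=-77; z=25)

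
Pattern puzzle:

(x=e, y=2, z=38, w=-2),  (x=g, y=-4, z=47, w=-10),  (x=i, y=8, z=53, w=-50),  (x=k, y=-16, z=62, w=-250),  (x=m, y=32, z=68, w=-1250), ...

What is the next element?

(x=o, y=-64, z=77, w=-6250)

For the x, letters move forward 2 places in the alphabet: e, g, i, k, m → o.
Y goes 2, -4, 8, -16, 32 → -64 (×(-2) each step).
For the z, alternating steps +9, +6, +9, +6, …: 38, 47, 53, 62, 68 → 77.
W: ×5 each step; -2, -10, -50, -250, -1250 → -6250.
So the next element is (x=o, y=-64, z=77, w=-6250).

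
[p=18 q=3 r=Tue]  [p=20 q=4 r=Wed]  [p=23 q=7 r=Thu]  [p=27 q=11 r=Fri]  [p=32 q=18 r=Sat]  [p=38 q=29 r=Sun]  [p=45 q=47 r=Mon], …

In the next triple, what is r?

R — runs through the weekdays Mon→Sun: Tue, Wed, Thu, Fri, Sat, Sun, Mon → Tue.

Tue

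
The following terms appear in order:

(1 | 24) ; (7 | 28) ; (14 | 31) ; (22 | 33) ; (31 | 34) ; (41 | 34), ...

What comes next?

(52 | 33)

First entry — differences are 6, 7, 8, … (increasing by 1 each time): 1, 7, 14, 22, 31, 41 → 52.
Second entry — differences are 4, 3, 2, … (decreasing by 1 each time): 24, 28, 31, 33, 34, 34 → 33.
Putting it together: (52 | 33).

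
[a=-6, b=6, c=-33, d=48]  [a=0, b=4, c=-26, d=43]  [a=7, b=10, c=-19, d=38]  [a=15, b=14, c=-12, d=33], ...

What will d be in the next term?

D: −5 each step; 48, 43, 38, 33 → 28.

28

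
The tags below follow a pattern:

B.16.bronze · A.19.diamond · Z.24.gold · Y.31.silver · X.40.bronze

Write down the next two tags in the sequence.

Letter: letters move back 1 place in the alphabet, wrapping A→Z; B, A, Z, Y, X → W → V.
Second component — differences are 3, 5, 7, … (increasing by 2 each time): 16, 19, 24, 31, 40 → 51 → 64.
Rank: repeats bronze → diamond → gold → silver; bronze, diamond, gold, silver, bronze → diamond → gold.
Putting the parts together: W.51.diamond and then V.64.gold.

W.51.diamond then V.64.gold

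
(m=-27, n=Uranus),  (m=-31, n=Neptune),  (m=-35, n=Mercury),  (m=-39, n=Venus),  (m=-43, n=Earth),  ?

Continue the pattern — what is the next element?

(m=-47, n=Mars)

For the m, −4 each step: -27, -31, -35, -39, -43 → -47.
N: Uranus, Neptune, Mercury, Venus, Earth → Mars (runs through the planets Mercury→Neptune).
So the next element is (m=-47, n=Mars).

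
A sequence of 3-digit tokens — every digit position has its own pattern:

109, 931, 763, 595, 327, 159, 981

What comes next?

713

First digit: −2 each step, mod 10; 1, 9, 7, 5, 3, 1, 9 → 7.
Second digit: +3 each step, mod 10, so 0, 3, 6, 9, 2, 5, 8 → 1.
Third digit — +2 each step, mod 10: 9, 1, 3, 5, 7, 9, 1 → 3.
Combining the parts gives 713.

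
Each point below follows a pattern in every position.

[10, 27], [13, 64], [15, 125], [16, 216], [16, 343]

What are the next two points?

First value goes 10, 13, 15, 16, 16 → 15 → 13 (differences are 3, 2, 1, … (decreasing by 1 each time)).
Second value: perfect cubes: 3³, 4³, 5³, …, so 27, 64, 125, 216, 343 → 512 → 729.
Putting the parts together: [15, 512] and then [13, 729].

[15, 512], [13, 729]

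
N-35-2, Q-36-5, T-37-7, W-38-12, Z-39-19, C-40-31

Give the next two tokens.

F-41-50, I-42-81

Letter: N, Q, T, W, Z, C → F → I (letters move forward 3 places in the alphabet, wrapping Z→A).
Second component: +1 each step, so 35, 36, 37, 38, 39, 40 → 41 → 42.
Third component — each term is the sum of the two before it: 2, 5, 7, 12, 19, 31 → 50 → 81.
So the next two tokens are F-41-50 and I-42-81.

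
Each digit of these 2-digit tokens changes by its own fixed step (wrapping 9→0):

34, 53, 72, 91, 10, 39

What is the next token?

58

First digit: +2 each step, mod 10; 3, 5, 7, 9, 1, 3 → 5.
Second digit — −1 each step, mod 10: 4, 3, 2, 1, 0, 9 → 8.
So the next token is 58.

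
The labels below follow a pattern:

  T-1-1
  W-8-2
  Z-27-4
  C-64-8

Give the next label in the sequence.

Letter — letters move forward 3 places in the alphabet, wrapping Z→A: T, W, Z, C → F.
Second component — perfect cubes: 1³, 2³, 3³, …: 1, 8, 27, 64 → 125.
Third component: 1, 2, 4, 8 → 16 (×2 each step).
So the next label is F-125-16.

F-125-16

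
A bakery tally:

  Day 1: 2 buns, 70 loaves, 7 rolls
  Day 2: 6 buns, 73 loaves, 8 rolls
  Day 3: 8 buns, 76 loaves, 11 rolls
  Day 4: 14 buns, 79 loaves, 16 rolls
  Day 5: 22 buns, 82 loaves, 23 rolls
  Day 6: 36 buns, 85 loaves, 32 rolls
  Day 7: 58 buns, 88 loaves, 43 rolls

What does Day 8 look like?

Buns — each term is the sum of the two before it: 2, 6, 8, 14, 22, 36, 58 → 94.
Loaves: +3 each step; 70, 73, 76, 79, 82, 85, 88 → 91.
Rolls: differences are 1, 3, 5, … (increasing by 2 each time); 7, 8, 11, 16, 23, 32, 43 → 56.
So the next line is 94 buns, 91 loaves, 56 rolls.

94 buns, 91 loaves, 56 rolls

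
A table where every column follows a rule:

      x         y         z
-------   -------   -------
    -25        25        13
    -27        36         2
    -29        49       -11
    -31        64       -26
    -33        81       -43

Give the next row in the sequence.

-35  100  -62

Column x: −2 each step; -25, -27, -29, -31, -33 → -35.
Column y: perfect squares: 5², 6², 7², …; 25, 36, 49, 64, 81 → 100.
Column z: 13, 2, -11, -26, -43 → -62 (together with the column y always sums to 38).
So the next row is -35  100  -62.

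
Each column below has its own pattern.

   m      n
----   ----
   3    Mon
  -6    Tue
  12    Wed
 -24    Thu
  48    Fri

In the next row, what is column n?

Column m: ×(-2) each step, so 3, -6, 12, -24, 48 → -96.
Column n: Mon, Tue, Wed, Thu, Fri → Sat (runs through the weekdays Mon→Sun).

Sat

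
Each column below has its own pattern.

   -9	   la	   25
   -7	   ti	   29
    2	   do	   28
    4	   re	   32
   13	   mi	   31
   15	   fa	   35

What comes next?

First component: alternating steps +2, +9, +2, +9, …; -9, -7, 2, 4, 13, 15 → 24.
Note goes la, ti, do, re, mi, fa → sol (runs through the solfège scale do→ti).
Third component: alternating steps +4, −1, +4, −1, …, so 25, 29, 28, 32, 31, 35 → 34.
Combining the parts gives 24  sol  34.

24  sol  34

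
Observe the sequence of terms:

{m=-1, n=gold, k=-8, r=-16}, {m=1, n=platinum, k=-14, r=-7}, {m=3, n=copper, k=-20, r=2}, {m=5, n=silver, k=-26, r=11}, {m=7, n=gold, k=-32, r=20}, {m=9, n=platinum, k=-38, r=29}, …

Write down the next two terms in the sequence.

{m=11, n=copper, k=-44, r=38}, {m=13, n=silver, k=-50, r=47}

M — +2 each step: -1, 1, 3, 5, 7, 9 → 11 → 13.
N — repeats gold → platinum → copper → silver: gold, platinum, copper, silver, gold, platinum → copper → silver.
K goes -8, -14, -20, -26, -32, -38 → -44 → -50 (−6 each step).
R: +9 each step, so -16, -7, 2, 11, 20, 29 → 38 → 47.
So the next two terms are {m=11, n=copper, k=-44, r=38} and {m=13, n=silver, k=-50, r=47}.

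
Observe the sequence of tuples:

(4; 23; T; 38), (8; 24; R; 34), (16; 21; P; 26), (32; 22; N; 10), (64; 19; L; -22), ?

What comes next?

First entry: 4, 8, 16, 32, 64 → 128 (×2 each step).
Second entry — alternating steps +1, −3, +1, −3, …: 23, 24, 21, 22, 19 → 20.
Letter: letters move back 2 places in the alphabet; T, R, P, N, L → J.
Fourth entry: 38, 34, 26, 10, -22 → -86 (together with the first entry always sums to 42).
So the next tuple is (128; 20; J; -86).

(128; 20; J; -86)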